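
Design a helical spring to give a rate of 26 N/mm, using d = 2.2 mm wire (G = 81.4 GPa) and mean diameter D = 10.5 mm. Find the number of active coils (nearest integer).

8

N_a = Gd⁴/(8D³k) = (81.4×10³ × 2.2⁴)/(8 × 10.5³ × 26)
    = 1.90684e+06 / 240786 = 7.919 → 8 coils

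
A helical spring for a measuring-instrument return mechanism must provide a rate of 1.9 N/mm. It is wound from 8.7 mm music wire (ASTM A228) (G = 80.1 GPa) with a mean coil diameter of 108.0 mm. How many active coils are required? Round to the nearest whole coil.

24

N_a = Gd⁴/(8D³k) = (80.1×10³ × 8.7⁴)/(8 × 108.0³ × 1.9)
    = 4.58891e+08 / 1.91476e+07 = 23.97 → 24 coils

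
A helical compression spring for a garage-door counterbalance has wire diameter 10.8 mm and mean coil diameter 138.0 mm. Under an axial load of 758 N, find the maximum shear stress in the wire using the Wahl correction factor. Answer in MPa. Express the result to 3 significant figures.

Spring index C = D/d = 138.0/10.8 = 12.7778
K_W = (4C−1)/(4C−4) + 0.615/C = 50.111/47.111 + 0.0481 = 1.1118
τ₀ = 8FD/(πd³) = 8·758·138.0/(π·10.8³) = 836832/3957.5 = 211.45 MPa
τ_max = K·τ₀ = 1.1118 × 211.45 = 235.1 MPa

235 MPa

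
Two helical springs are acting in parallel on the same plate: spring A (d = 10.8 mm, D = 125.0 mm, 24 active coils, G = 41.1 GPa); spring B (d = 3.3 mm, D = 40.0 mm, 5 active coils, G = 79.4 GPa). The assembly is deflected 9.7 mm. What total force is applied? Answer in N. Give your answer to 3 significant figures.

50.1 N

k_A = Gd⁴/(8D³N_a) = (41.1×10³)(10.8⁴)/(8·125.0³·24) = 1.4911 N/mm
k_B = Gd⁴/(8D³N_a) = (79.4×10³)(3.3⁴)/(8·40.0³·5) = 3.6782 N/mm
Parallel: k_eq = 1.4911 + 3.6782 = 5.1693 N/mm
F = k_eq·δ = 5.1693·9.7 = 50.142 N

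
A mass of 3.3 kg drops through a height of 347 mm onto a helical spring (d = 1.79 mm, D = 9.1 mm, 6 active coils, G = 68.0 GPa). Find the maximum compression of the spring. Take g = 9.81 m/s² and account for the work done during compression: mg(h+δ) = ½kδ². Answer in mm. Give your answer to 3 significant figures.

k = Gd⁴/(8D³N_a) = (68.0×10³)(1.79⁴)/(8·9.1³·6) = 19.3 N/mm
W = mg = 3.3 × 9.81 = 32.373 N
½kδ² − Wδ − Wh = 0 → δ = (W + √(W² + 2kWh))/k
δ = (32.373 + √(1048 + 433609))/19.3 = (32.373 + 659.29)/19.3 = 35.837 mm

35.8 mm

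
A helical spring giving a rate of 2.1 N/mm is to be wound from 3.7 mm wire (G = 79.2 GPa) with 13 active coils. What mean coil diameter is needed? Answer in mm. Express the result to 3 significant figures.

40.8 mm

D = (Gd⁴/(8N_a·k))^(1/3) = (79.2×10³·3.7⁴/(8·13·2.1))^(1/3)
  = (67964.1)^(1/3) = 40.8094 mm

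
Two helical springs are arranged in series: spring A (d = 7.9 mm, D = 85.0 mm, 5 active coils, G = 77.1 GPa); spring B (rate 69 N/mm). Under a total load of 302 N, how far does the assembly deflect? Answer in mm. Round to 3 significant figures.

k_A = Gd⁴/(8D³N_a) = (77.1×10³)(7.9⁴)/(8·85.0³·5) = 12.225 N/mm
Series: 1/k_eq = 1/12.225 + 1/69 = 0.096293; k_eq = 10.385 N/mm
δ = F/k_eq = 302/10.385 = 29.08 mm

29.1 mm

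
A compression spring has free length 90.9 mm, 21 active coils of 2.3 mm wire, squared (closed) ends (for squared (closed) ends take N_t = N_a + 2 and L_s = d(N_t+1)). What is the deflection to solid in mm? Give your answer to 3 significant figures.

N_t = 23; L_s = 2.3·24 = 55.2 mm
δ_solid = L₀ − L_s = 90.9 − 55.2 = 35.7 mm

35.7 mm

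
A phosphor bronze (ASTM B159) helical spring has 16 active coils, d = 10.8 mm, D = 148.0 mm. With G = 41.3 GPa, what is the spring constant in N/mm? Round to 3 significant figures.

1.35 N/mm

k = Gd⁴/(8D³N_a) = (41.3×10³ × 10.8⁴) / (8 × 148.0³ × 16)
  = 5.61882e+08 / 4.14949e+08 = 1.3541 N/mm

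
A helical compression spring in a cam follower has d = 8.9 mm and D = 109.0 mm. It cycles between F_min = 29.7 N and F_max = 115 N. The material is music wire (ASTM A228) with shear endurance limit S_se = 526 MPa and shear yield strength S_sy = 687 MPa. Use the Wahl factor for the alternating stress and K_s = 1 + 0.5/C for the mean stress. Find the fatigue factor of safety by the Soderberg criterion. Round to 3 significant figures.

12.7

C = D/d = 109.0/8.9 = 12.2472; K_W = (4C−1)/(4C−4)+0.615/C = 1.1169; K_s = 1+0.5/C = 1.0408
F_a = (F_max−F_min)/2 = 42.65 N; F_m = (F_max+F_min)/2 = 72.35 N
τ_a = K_W·8F_aD/(πd³) = 1.1169 × 16.793 = 18.756 MPa
τ_m = K_s·8F_mD/(πd³) = 1.0408 × 28.486 = 29.649 MPa
Soderberg: 1/n_f = τ_a/S_se + τ_m/S_sy = 18.756/526 + 29.649/687 = 0.03566 + 0.04316 = 0.078814
n_f = 1/0.078814 = 12.69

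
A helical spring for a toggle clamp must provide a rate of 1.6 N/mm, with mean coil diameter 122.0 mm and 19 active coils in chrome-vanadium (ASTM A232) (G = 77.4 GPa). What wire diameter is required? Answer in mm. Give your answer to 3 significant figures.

d = (8D³N_a·k / G)^(1/4) = (8·122.0³·19·1.6 / (77.4×10³))^0.25
  = (5705.6)^0.25 = 8.6911 mm

8.69 mm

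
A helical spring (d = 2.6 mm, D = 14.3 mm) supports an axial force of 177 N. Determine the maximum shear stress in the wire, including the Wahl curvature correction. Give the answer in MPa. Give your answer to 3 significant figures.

469 MPa

Spring index C = D/d = 14.3/2.6 = 5.5000
K_W = (4C−1)/(4C−4) + 0.615/C = 21.000/18.000 + 0.1118 = 1.2785
τ₀ = 8FD/(πd³) = 8·177·14.3/(π·2.6³) = 20248.8/55.217 = 366.72 MPa
τ_max = K·τ₀ = 1.2785 × 366.72 = 468.84 MPa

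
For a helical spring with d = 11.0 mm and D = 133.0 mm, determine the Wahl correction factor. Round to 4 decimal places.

1.1185

C = D/d = 133.0/11.0 = 12.0909
K_W = (4C−1)/(4C−4) + 0.615/C = 47.364/44.364 + 0.0509 = 1.1185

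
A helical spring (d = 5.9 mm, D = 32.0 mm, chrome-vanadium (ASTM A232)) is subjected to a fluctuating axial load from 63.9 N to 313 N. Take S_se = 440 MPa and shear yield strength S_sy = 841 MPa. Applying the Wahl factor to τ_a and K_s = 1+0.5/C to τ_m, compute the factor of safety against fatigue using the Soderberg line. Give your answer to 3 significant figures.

4.15

C = D/d = 32.0/5.9 = 5.4237; K_W = (4C−1)/(4C−4)+0.615/C = 1.2829; K_s = 1+0.5/C = 1.0922
F_a = (F_max−F_min)/2 = 124.55 N; F_m = (F_max+F_min)/2 = 188.45 N
τ_a = K_W·8F_aD/(πd³) = 1.2829 × 49.417 = 63.399 MPa
τ_m = K_s·8F_mD/(πd³) = 1.0922 × 74.77 = 81.663 MPa
Soderberg: 1/n_f = τ_a/S_se + τ_m/S_sy = 63.399/440 + 81.663/841 = 0.14409 + 0.09710 = 0.24119
n_f = 1/0.24119 = 4.146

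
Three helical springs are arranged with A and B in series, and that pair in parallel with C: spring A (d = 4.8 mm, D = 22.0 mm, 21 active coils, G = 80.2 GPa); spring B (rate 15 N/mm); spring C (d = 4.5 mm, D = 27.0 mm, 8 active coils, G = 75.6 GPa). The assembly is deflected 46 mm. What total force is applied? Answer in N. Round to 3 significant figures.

k_A = Gd⁴/(8D³N_a) = (80.2×10³)(4.8⁴)/(8·22.0³·21) = 23.799 N/mm
k_C = Gd⁴/(8D³N_a) = (75.6×10³)(4.5⁴)/(8·27.0³·8) = 24.609 N/mm
Springs A,B series: k_AB = 1/(1/23.799+1/15) = 9.2009 N/mm; parallel with C: k_eq = 9.2009+24.609 = 33.81 N/mm
F = k_eq·δ = 33.81·46 = 1555.3 N

1560 N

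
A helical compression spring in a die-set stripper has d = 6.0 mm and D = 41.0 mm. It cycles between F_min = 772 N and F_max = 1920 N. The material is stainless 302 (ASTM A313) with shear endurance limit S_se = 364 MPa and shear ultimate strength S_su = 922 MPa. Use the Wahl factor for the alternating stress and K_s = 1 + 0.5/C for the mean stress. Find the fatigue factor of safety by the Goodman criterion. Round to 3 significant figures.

C = D/d = 41.0/6.0 = 6.8333; K_W = (4C−1)/(4C−4)+0.615/C = 1.2186; K_s = 1+0.5/C = 1.0732
F_a = (F_max−F_min)/2 = 574 N; F_m = (F_max+F_min)/2 = 1346 N
τ_a = K_W·8F_aD/(πd³) = 1.2186 × 277.45 = 338.09 MPa
τ_m = K_s·8F_mD/(πd³) = 1.0732 × 650.6 = 698.21 MPa
Goodman: 1/n_f = τ_a/S_se + τ_m/S_su = 338.09/364 + 698.21/922 = 0.92882 + 0.75727 = 1.6861
n_f = 1/1.6861 = 0.5931

0.593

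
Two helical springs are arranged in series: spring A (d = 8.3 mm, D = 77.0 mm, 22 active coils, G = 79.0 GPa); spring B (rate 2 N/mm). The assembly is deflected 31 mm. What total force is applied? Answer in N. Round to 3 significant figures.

43.4 N

k_A = Gd⁴/(8D³N_a) = (79.0×10³)(8.3⁴)/(8·77.0³·22) = 4.6661 N/mm
Series: 1/k_eq = 1/4.6661 + 1/2 = 0.71431; k_eq = 1.3999 N/mm
F = k_eq·δ = 1.3999·31 = 43.398 N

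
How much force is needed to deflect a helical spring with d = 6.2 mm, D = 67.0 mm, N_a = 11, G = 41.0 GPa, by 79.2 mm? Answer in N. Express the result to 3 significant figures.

k = Gd⁴/(8D³N_a) = (41.0×10³)(6.2⁴)/(8·67.0³·11) = 2.289 N/mm
F = k·δ = 2.289 × 79.2 = 181.29 N

181 N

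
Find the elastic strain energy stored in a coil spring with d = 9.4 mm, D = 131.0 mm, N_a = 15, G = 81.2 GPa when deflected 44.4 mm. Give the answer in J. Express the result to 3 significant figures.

2.32 J

k = Gd⁴/(8D³N_a) = (81.2×10³)(9.4⁴)/(8·131.0³·15) = 2.35 N/mm
U = ½kδ² = 0.5 × 2.35 × 44.4² = 2316.4 N·mm = 2.3164 J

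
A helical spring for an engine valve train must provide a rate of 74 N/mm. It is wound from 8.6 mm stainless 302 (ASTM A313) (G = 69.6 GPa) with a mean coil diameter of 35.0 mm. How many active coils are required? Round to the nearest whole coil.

N_a = Gd⁴/(8D³k) = (69.6×10³ × 8.6⁴)/(8 × 35.0³ × 74)
    = 3.80718e+08 / 2.5382e+07 = 15 → 15 coils

15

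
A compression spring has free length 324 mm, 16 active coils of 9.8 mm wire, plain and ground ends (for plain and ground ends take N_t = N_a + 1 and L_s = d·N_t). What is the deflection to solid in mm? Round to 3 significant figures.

157 mm

N_t = 17; L_s = 9.8·17 = 166.6 mm
δ_solid = L₀ − L_s = 324 − 166.6 = 157.4 mm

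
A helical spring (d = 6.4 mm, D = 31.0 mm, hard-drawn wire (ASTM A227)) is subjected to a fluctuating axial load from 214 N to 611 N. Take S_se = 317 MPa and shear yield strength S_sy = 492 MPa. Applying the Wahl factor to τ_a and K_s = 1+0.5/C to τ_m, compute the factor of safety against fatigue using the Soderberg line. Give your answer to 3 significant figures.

1.89

C = D/d = 31.0/6.4 = 4.8438; K_W = (4C−1)/(4C−4)+0.615/C = 1.3221; K_s = 1+0.5/C = 1.1032
F_a = (F_max−F_min)/2 = 198.5 N; F_m = (F_max+F_min)/2 = 412.5 N
τ_a = K_W·8F_aD/(πd³) = 1.3221 × 59.775 = 79.028 MPa
τ_m = K_s·8F_mD/(πd³) = 1.1032 × 124.22 = 137.04 MPa
Soderberg: 1/n_f = τ_a/S_se + τ_m/S_sy = 79.028/317 + 137.04/492 = 0.24930 + 0.27854 = 0.52784
n_f = 1/0.52784 = 1.895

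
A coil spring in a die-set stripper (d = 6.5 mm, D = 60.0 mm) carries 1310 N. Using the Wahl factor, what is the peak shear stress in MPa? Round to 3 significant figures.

844 MPa

Spring index C = D/d = 60.0/6.5 = 9.2308
K_W = (4C−1)/(4C−4) + 0.615/C = 35.923/32.923 + 0.0666 = 1.1577
τ₀ = 8FD/(πd³) = 8·1310·60.0/(π·6.5³) = 628800/862.76 = 728.82 MPa
τ_max = K·τ₀ = 1.1577 × 728.82 = 843.79 MPa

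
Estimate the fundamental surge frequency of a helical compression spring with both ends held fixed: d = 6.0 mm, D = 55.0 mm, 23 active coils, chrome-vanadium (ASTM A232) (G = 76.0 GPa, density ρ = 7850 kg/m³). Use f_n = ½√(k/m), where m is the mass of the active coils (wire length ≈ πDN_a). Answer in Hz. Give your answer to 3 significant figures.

30.2 Hz

k = Gd⁴/(8D³N_a) = (76.0×10³)(6.0⁴)/(8·55.0³·23) = 3.2175 N/mm = 3217.5 N/m
Wire length L = πDN_a = π·55.0·23 = 3974.1 mm
m = ρ·(πd²/4)·L = 7850 × 28.274×10⁻⁶ m² × 3.9741 m = 0.88207 kg
f_n = ½√(k/m) = 0.5·√(3217.5/0.88207) = 0.5·√(3647.6) = 30.198 Hz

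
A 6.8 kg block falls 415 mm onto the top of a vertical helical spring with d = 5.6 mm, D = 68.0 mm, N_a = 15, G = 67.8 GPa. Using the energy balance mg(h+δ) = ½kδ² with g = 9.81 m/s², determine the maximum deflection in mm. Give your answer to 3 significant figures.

219 mm

k = Gd⁴/(8D³N_a) = (67.8×10³)(5.6⁴)/(8·68.0³·15) = 1.7672 N/mm
W = mg = 6.8 × 9.81 = 66.708 N
½kδ² − Wδ − Wh = 0 → δ = (W + √(W² + 2kWh))/k
δ = (66.708 + √(4450 + 97843))/1.7672 = (66.708 + 319.83)/1.7672 = 218.74 mm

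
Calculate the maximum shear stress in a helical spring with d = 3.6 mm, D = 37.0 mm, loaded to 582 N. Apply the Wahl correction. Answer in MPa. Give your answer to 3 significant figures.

1340 MPa

Spring index C = D/d = 37.0/3.6 = 10.2778
K_W = (4C−1)/(4C−4) + 0.615/C = 40.111/37.111 + 0.0598 = 1.1407
τ₀ = 8FD/(πd³) = 8·582·37.0/(π·3.6³) = 172272/146.57 = 1175.3 MPa
τ_max = K·τ₀ = 1.1407 × 1175.3 = 1340.7 MPa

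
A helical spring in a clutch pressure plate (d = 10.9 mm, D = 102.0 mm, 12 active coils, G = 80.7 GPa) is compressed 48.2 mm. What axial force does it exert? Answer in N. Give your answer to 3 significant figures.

k = Gd⁴/(8D³N_a) = (80.7×10³)(10.9⁴)/(8·102.0³·12) = 11.182 N/mm
F = k·δ = 11.182 × 48.2 = 538.96 N

539 N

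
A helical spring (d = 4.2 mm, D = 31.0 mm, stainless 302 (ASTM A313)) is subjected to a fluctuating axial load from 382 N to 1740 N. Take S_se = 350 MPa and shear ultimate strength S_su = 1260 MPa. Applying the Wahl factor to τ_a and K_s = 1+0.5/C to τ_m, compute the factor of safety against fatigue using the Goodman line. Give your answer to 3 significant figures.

0.291

C = D/d = 31.0/4.2 = 7.3810; K_W = (4C−1)/(4C−4)+0.615/C = 1.2009; K_s = 1+0.5/C = 1.0677
F_a = (F_max−F_min)/2 = 679 N; F_m = (F_max+F_min)/2 = 1061 N
τ_a = K_W·8F_aD/(πd³) = 1.2009 × 723.48 = 868.79 MPa
τ_m = K_s·8F_mD/(πd³) = 1.0677 × 1130.5 = 1207.1 MPa
Goodman: 1/n_f = τ_a/S_se + τ_m/S_su = 868.79/350 + 1207.1/1260 = 2.48226 + 0.95800 = 3.4403
n_f = 1/3.4403 = 0.2907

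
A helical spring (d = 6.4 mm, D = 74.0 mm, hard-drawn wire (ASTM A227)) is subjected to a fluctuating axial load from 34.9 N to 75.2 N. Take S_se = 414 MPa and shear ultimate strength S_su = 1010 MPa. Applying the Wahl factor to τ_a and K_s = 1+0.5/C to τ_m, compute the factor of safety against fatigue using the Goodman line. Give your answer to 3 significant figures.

C = D/d = 74.0/6.4 = 11.5625; K_W = (4C−1)/(4C−4)+0.615/C = 1.1242; K_s = 1+0.5/C = 1.0432
F_a = (F_max−F_min)/2 = 20.15 N; F_m = (F_max+F_min)/2 = 55.05 N
τ_a = K_W·8F_aD/(πd³) = 1.1242 × 14.485 = 16.284 MPa
τ_m = K_s·8F_mD/(πd³) = 1.0432 × 39.572 = 41.283 MPa
Goodman: 1/n_f = τ_a/S_se + τ_m/S_su = 16.284/414 + 41.283/1010 = 0.03933 + 0.04087 = 0.080207
n_f = 1/0.080207 = 12.47

12.5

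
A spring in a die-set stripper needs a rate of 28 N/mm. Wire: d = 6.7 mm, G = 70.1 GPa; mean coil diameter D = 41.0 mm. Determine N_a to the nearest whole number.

N_a = Gd⁴/(8D³k) = (70.1×10³ × 6.7⁴)/(8 × 41.0³ × 28)
    = 1.41259e+08 / 1.54383e+07 = 9.15 → 9 coils

9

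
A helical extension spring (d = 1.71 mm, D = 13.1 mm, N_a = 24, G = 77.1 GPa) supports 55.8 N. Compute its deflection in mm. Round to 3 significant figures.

36.5 mm

k = Gd⁴/(8D³N_a) = (77.1×10³)(1.71⁴)/(8·13.1³·24) = 1.5273 N/mm
δ = F/k = 55.8 / 1.5273 = 36.535 mm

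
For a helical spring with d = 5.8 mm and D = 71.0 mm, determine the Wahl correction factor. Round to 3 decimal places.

C = D/d = 71.0/5.8 = 12.2414
K_W = (4C−1)/(4C−4) + 0.615/C = 47.966/44.966 + 0.0502 = 1.1170

1.117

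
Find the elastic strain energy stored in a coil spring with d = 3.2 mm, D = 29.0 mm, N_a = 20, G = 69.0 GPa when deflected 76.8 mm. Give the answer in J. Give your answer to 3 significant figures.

k = Gd⁴/(8D³N_a) = (69.0×10³)(3.2⁴)/(8·29.0³·20) = 1.8541 N/mm
U = ½kδ² = 0.5 × 1.8541 × 76.8² = 5468 N·mm = 5.468 J

5.47 J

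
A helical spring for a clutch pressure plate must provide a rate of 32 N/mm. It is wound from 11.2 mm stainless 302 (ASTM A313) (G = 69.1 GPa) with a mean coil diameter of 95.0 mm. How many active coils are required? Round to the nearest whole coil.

5

N_a = Gd⁴/(8D³k) = (69.1×10³ × 11.2⁴)/(8 × 95.0³ × 32)
    = 1.0873e+09 / 2.19488e+08 = 4.954 → 5 coils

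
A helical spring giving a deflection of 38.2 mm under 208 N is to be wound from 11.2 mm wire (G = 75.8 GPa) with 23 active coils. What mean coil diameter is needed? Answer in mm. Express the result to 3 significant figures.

Required rate k = F/δ = 208/38.2 = 5.445 N/mm
D = (Gd⁴/(8N_a·k))^(1/3) = (75.8×10³·11.2⁴/(8·23·5.445))^(1/3)
  = (1.19048e+06)^(1/3) = 105.9842 mm

106 mm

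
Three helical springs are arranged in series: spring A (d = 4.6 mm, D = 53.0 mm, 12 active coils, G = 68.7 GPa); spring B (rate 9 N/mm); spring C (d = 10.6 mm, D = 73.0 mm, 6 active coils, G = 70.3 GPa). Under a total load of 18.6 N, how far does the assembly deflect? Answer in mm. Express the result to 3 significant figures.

11.1 mm

k_A = Gd⁴/(8D³N_a) = (68.7×10³)(4.6⁴)/(8·53.0³·12) = 2.1522 N/mm
k_C = Gd⁴/(8D³N_a) = (70.3×10³)(10.6⁴)/(8·73.0³·6) = 47.53 N/mm
Series: 1/k_eq = 1/2.1522 + 1/9 + 1/47.53 = 0.59678; k_eq = 1.6756 N/mm
δ = F/k_eq = 18.6/1.6756 = 11.1 mm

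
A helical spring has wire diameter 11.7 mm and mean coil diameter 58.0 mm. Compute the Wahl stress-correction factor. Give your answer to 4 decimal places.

C = D/d = 58.0/11.7 = 4.9573
K_W = (4C−1)/(4C−4) + 0.615/C = 18.829/15.829 + 0.1241 = 1.3136

1.3136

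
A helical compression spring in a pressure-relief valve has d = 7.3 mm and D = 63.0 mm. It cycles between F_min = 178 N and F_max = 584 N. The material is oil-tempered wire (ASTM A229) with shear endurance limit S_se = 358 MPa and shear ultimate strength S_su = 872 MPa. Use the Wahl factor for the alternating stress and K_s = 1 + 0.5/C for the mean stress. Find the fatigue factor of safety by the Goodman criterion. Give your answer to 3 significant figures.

2.15

C = D/d = 63.0/7.3 = 8.6301; K_W = (4C−1)/(4C−4)+0.615/C = 1.1696; K_s = 1+0.5/C = 1.0579
F_a = (F_max−F_min)/2 = 203 N; F_m = (F_max+F_min)/2 = 381 N
τ_a = K_W·8F_aD/(πd³) = 1.1696 × 83.716 = 97.911 MPa
τ_m = K_s·8F_mD/(πd³) = 1.0579 × 157.12 = 166.23 MPa
Goodman: 1/n_f = τ_a/S_se + τ_m/S_su = 97.911/358 + 166.23/872 = 0.27349 + 0.19063 = 0.46412
n_f = 1/0.46412 = 2.155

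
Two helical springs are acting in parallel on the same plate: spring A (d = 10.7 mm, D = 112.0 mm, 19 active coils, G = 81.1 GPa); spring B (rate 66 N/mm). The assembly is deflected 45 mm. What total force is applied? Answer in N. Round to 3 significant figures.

3190 N

k_A = Gd⁴/(8D³N_a) = (81.1×10³)(10.7⁴)/(8·112.0³·19) = 4.978 N/mm
Parallel: k_eq = 4.978 + 66 = 70.978 N/mm
F = k_eq·δ = 70.978·45 = 3194 N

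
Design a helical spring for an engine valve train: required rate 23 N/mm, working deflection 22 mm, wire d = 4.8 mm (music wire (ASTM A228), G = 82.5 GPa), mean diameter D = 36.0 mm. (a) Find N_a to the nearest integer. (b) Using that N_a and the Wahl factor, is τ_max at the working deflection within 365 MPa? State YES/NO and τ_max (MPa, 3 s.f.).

N_a = Gd⁴/(8D³k) = (82.5×10³)(4.8⁴)/(8·36.0³·23) = 5.101 → N_a = 5
Actual rate k = Gd⁴/(8D³·5) = 23.467 N/mm
Working load F = kδ = 23.467·22 = 516.27 N
C = 36.0/4.8 = 7.5000; K_W = (4C−1)/(4C−4)+0.615/C = 1.1974
τ_max = K_W·8FD/(πd³) = 1.1974·427.95 = 512.42 MPa
τ_max > 365 MPa → exceeds allowable

(a) 5 coils; (b) NO, τ_max = 512 MPa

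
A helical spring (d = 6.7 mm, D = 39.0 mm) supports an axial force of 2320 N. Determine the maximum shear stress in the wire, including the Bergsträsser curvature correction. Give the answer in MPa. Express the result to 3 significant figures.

Spring index C = D/d = 39.0/6.7 = 5.8209
K_B = (4C+2)/(4C−3) = 25.284/20.284 = 1.2465
τ₀ = 8FD/(πd³) = 8·2320·39.0/(π·6.7³) = 723840/944.87 = 766.07 MPa
τ_max = K·τ₀ = 1.2465 × 766.07 = 954.91 MPa

955 MPa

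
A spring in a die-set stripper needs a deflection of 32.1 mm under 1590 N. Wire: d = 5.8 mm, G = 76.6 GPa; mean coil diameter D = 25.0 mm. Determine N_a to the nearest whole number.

14

Required rate k = F/δ = 1590/32.1 = 49.533 N/mm
N_a = Gd⁴/(8D³k) = (76.6×10³ × 5.8⁴)/(8 × 25.0³ × 49.533)
    = 8.66844e+07 / 6.19159e+06 = 14 → 14 coils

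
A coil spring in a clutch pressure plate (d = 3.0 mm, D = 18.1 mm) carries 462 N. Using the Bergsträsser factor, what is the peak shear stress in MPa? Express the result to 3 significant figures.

975 MPa

Spring index C = D/d = 18.1/3.0 = 6.0333
K_B = (4C+2)/(4C−3) = 26.133/21.133 = 1.2366
τ₀ = 8FD/(πd³) = 8·462·18.1/(π·3.0³) = 66897.6/84.823 = 788.67 MPa
τ_max = K·τ₀ = 1.2366 × 788.67 = 975.27 MPa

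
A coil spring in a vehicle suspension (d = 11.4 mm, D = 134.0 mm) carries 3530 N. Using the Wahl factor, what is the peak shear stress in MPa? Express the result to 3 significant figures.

Spring index C = D/d = 134.0/11.4 = 11.7544
K_W = (4C−1)/(4C−4) + 0.615/C = 46.018/43.018 + 0.0523 = 1.1221
τ₀ = 8FD/(πd³) = 8·3530·134.0/(π·11.4³) = 3.78416e+06/4654.4 = 813.03 MPa
τ_max = K·τ₀ = 1.1221 × 813.03 = 912.27 MPa

912 MPa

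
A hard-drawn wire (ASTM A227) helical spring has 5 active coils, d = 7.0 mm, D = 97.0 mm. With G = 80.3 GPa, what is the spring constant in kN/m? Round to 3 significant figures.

k = Gd⁴/(8D³N_a) = (80.3×10³ × 7.0⁴) / (8 × 97.0³ × 5)
  = 1.928e+08 / 3.65069e+07 = 5.2812 N/mm

5.28 kN/m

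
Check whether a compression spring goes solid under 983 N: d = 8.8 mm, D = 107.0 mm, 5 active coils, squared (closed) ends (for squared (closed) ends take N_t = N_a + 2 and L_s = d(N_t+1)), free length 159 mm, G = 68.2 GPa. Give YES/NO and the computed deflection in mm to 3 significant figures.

k = Gd⁴/(8D³N_a) = (68.2×10³)(8.8⁴)/(8·107.0³·5) = 8.3465 N/mm
N_t = 7; L_s = 8.8·8 = 70.4 mm; δ_solid = L₀ − L_s = 159 − 70.4 = 88.6 mm
δ = F/k = 983/8.3465 = 117.77 mm
δ ≥ δ_solid → spring goes solid

YES, δ = 118 mm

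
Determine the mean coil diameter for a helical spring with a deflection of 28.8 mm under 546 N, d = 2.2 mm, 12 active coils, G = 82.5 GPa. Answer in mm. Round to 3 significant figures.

10.2 mm

Required rate k = F/δ = 546/28.8 = 18.958 N/mm
D = (Gd⁴/(8N_a·k))^(1/3) = (82.5×10³·2.2⁴/(8·12·18.958))^(1/3)
  = (1061.87)^(1/3) = 10.2021 mm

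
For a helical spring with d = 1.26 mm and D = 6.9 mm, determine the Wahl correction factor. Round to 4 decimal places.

C = D/d = 6.9/1.26 = 5.4762
K_W = (4C−1)/(4C−4) + 0.615/C = 20.905/17.905 + 0.1123 = 1.2799

1.2799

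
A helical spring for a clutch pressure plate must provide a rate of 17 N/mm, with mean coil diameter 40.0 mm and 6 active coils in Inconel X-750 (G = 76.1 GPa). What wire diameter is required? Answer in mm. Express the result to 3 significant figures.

d = (8D³N_a·k / G)^(1/4) = (8·40.0³·6·17 / (76.1×10³))^0.25
  = (686.25)^0.25 = 5.1182 mm

5.12 mm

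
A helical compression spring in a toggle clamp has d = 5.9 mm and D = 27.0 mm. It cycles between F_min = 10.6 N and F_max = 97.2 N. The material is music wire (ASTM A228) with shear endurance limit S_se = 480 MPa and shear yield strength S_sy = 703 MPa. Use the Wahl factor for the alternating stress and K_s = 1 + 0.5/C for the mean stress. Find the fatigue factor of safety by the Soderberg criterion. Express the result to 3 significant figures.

14.5

C = D/d = 27.0/5.9 = 4.5763; K_W = (4C−1)/(4C−4)+0.615/C = 1.3441; K_s = 1+0.5/C = 1.1093
F_a = (F_max−F_min)/2 = 43.3 N; F_m = (F_max+F_min)/2 = 53.9 N
τ_a = K_W·8F_aD/(πd³) = 1.3441 × 14.496 = 19.484 MPa
τ_m = K_s·8F_mD/(πd³) = 1.1093 × 18.044 = 20.016 MPa
Soderberg: 1/n_f = τ_a/S_se + τ_m/S_sy = 19.484/480 + 20.016/703 = 0.04059 + 0.02847 = 0.069063
n_f = 1/0.069063 = 14.48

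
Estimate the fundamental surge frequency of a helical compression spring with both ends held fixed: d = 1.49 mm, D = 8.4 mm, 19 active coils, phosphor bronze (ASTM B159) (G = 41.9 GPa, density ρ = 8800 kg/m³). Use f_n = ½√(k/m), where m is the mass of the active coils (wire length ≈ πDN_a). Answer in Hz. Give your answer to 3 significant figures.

273 Hz

k = Gd⁴/(8D³N_a) = (41.9×10³)(1.49⁴)/(8·8.4³·19) = 2.2923 N/mm = 2292.3 N/m
Wire length L = πDN_a = π·8.4·19 = 501.4 mm
m = ρ·(πd²/4)·L = 8800 × 1.7437×10⁻⁶ m² × 0.5014 m = 0.0076936 kg
f_n = ½√(k/m) = 0.5·√(2292.3/0.0076936) = 0.5·√(2.9795e+05) = 272.93 Hz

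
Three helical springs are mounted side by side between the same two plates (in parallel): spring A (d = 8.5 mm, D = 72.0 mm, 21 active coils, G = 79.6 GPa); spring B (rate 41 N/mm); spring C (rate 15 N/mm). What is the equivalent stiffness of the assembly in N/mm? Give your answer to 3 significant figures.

k_A = Gd⁴/(8D³N_a) = (79.6×10³)(8.5⁴)/(8·72.0³·21) = 6.6265 N/mm
Parallel: k_eq = 6.6265 + 41 + 15 = 62.626 N/mm

62.6 N/mm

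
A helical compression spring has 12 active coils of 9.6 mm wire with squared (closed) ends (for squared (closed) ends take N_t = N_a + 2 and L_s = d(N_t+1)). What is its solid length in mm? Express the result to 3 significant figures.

144 mm

squared (closed) ends: N_t = N_a + 2 = 12 + 2 = 14
L_s = d·(N_t+1) = 9.6 × 15 = 144 mm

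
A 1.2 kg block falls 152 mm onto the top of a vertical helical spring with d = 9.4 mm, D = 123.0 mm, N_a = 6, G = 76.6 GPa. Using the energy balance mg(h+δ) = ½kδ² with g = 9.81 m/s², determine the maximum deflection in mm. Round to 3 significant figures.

24.9 mm

k = Gd⁴/(8D³N_a) = (76.6×10³)(9.4⁴)/(8·123.0³·6) = 6.6955 N/mm
W = mg = 1.2 × 9.81 = 11.772 N
½kδ² − Wδ − Wh = 0 → δ = (W + √(W² + 2kWh))/k
δ = (11.772 + √(138.58 + 23961.1))/6.6955 = (11.772 + 155.24)/6.6955 = 24.944 mm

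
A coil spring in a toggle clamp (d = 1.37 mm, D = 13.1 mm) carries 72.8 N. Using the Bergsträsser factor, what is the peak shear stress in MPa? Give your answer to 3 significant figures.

Spring index C = D/d = 13.1/1.37 = 9.5620
K_B = (4C+2)/(4C−3) = 40.248/35.248 = 1.1419
τ₀ = 8FD/(πd³) = 8·72.8·13.1/(π·1.37³) = 7629.44/8.0781 = 944.45 MPa
τ_max = K·τ₀ = 1.1419 × 944.45 = 1078.4 MPa

1080 MPa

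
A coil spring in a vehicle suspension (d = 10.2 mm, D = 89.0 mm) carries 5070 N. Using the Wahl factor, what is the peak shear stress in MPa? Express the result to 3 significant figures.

Spring index C = D/d = 89.0/10.2 = 8.7255
K_W = (4C−1)/(4C−4) + 0.615/C = 33.902/30.902 + 0.0705 = 1.1676
τ₀ = 8FD/(πd³) = 8·5070·89.0/(π·10.2³) = 3.60984e+06/3333.9 = 1082.8 MPa
τ_max = K·τ₀ = 1.1676 × 1082.8 = 1264.2 MPa

1260 MPa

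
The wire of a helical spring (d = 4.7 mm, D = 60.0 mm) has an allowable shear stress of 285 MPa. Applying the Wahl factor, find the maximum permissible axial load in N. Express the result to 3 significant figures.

C = D/d = 60.0/4.7 = 12.7660
K_W = (4C−1)/(4C−4) + 0.615/C = 50.064/47.064 + 0.0482 = 1.1119
τ_max = K·8FD/(πd³) → F_max = τ_allow·πd³/(8DK)
F_max = 285·π·4.7³/(8·60.0·1.1119) = 92958/533.72 = 174.17 N

174 N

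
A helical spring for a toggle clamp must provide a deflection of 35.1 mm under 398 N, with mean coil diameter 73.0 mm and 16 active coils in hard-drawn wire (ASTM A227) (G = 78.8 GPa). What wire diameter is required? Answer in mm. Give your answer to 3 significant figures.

9.20 mm

Required rate k = F/δ = 398/35.1 = 11.339 N/mm
d = (8D³N_a·k / G)^(1/4) = (8·73.0³·16·11.339 / (78.8×10³))^0.25
  = (7165.2)^0.25 = 9.2004 mm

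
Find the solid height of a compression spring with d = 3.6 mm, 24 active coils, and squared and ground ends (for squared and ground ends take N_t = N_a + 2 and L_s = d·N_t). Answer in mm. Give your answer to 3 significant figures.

93.6 mm

squared and ground ends: N_t = N_a + 2 = 24 + 2 = 26
L_s = d·N_t = 3.6 × 26 = 93.6 mm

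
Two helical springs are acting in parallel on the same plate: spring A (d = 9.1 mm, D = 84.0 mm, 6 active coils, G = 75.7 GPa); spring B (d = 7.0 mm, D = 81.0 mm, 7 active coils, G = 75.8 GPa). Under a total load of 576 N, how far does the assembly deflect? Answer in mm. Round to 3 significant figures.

k_A = Gd⁴/(8D³N_a) = (75.7×10³)(9.1⁴)/(8·84.0³·6) = 18.247 N/mm
k_B = Gd⁴/(8D³N_a) = (75.8×10³)(7.0⁴)/(8·81.0³·7) = 6.1153 N/mm
Parallel: k_eq = 18.247 + 6.1153 = 24.362 N/mm
δ = F/k_eq = 576/24.362 = 23.643 mm

23.6 mm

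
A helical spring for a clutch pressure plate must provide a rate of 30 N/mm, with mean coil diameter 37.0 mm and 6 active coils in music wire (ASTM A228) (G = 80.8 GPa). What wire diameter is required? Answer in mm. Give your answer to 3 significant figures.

5.48 mm

d = (8D³N_a·k / G)^(1/4) = (8·37.0³·6·30 / (80.8×10³))^0.25
  = (902.73)^0.25 = 5.4814 mm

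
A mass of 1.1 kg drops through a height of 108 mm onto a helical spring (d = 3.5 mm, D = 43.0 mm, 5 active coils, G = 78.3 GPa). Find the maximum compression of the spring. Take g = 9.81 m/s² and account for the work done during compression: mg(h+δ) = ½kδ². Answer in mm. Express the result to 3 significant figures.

k = Gd⁴/(8D³N_a) = (78.3×10³)(3.5⁴)/(8·43.0³·5) = 3.6946 N/mm
W = mg = 1.1 × 9.81 = 10.791 N
½kδ² − Wδ − Wh = 0 → δ = (W + √(W² + 2kWh))/k
δ = (10.791 + √(116.45 + 8611.6))/3.6946 = (10.791 + 93.424)/3.6946 = 28.207 mm

28.2 mm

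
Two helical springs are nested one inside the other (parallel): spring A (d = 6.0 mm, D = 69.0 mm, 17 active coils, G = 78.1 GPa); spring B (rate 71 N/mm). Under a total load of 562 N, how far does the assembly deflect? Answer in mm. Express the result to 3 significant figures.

k_A = Gd⁴/(8D³N_a) = (78.1×10³)(6.0⁴)/(8·69.0³·17) = 2.2655 N/mm
Parallel: k_eq = 2.2655 + 71 = 73.266 N/mm
δ = F/k_eq = 562/73.266 = 7.6707 mm

7.67 mm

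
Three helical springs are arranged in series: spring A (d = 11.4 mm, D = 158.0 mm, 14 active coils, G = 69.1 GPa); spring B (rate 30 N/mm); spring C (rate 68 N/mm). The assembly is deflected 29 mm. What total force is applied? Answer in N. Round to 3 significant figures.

68.0 N

k_A = Gd⁴/(8D³N_a) = (69.1×10³)(11.4⁴)/(8·158.0³·14) = 2.6419 N/mm
Series: 1/k_eq = 1/2.6419 + 1/30 + 1/68 = 0.42656; k_eq = 2.3443 N/mm
F = k_eq·δ = 2.3443·29 = 67.985 N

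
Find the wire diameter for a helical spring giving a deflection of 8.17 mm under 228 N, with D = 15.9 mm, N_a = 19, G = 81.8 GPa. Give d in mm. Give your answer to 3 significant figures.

Required rate k = F/δ = 228/8.17 = 27.907 N/mm
d = (8D³N_a·k / G)^(1/4) = (8·15.9³·19·27.907 / (81.8×10³))^0.25
  = (208.45)^0.25 = 3.7997 mm

3.80 mm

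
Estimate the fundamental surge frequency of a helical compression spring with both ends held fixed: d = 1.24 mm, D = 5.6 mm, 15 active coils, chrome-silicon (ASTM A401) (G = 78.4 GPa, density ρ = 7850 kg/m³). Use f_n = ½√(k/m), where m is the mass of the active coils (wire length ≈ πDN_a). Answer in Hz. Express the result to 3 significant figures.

938 Hz

k = Gd⁴/(8D³N_a) = (78.4×10³)(1.24⁴)/(8·5.6³·15) = 8.7954 N/mm = 8795.4 N/m
Wire length L = πDN_a = π·5.6·15 = 263.89 mm
m = ρ·(πd²/4)·L = 7850 × 1.2076×10⁻⁶ m² × 0.26389 m = 0.0025017 kg
f_n = ½√(k/m) = 0.5·√(8795.4/0.0025017) = 0.5·√(3.5158e+06) = 937.52 Hz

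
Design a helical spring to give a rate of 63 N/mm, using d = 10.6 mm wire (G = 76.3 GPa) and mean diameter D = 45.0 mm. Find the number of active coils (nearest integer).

N_a = Gd⁴/(8D³k) = (76.3×10³ × 10.6⁴)/(8 × 45.0³ × 63)
    = 9.6327e+08 / 4.5927e+07 = 20.97 → 21 coils

21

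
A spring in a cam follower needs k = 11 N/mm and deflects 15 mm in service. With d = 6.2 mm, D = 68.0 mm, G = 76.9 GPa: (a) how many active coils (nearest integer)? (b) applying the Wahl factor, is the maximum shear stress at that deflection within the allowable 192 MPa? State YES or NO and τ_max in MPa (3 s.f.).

(a) 4 coils; (b) YES, τ_max = 139 MPa

N_a = Gd⁴/(8D³k) = (76.9×10³)(6.2⁴)/(8·68.0³·11) = 4.107 → N_a = 4
Actual rate k = Gd⁴/(8D³·4) = 11.293 N/mm
Working load F = kδ = 11.293·15 = 169.4 N
C = 68.0/6.2 = 10.9677; K_W = (4C−1)/(4C−4)+0.615/C = 1.1313
τ_max = K_W·8FD/(πd³) = 1.1313·123.08 = 139.24 MPa
τ_max ≤ 192 MPa → acceptable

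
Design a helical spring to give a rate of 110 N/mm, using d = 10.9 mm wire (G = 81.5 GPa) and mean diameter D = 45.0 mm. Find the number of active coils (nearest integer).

N_a = Gd⁴/(8D³k) = (81.5×10³ × 10.9⁴)/(8 × 45.0³ × 110)
    = 1.15044e+09 / 8.019e+07 = 14.35 → 14 coils

14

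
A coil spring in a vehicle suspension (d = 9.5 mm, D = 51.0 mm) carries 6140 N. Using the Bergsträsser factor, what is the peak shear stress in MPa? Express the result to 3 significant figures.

Spring index C = D/d = 51.0/9.5 = 5.3684
K_B = (4C+2)/(4C−3) = 23.474/18.474 = 1.2707
τ₀ = 8FD/(πd³) = 8·6140·51.0/(π·9.5³) = 2.50512e+06/2693.5 = 930.05 MPa
τ_max = K·τ₀ = 1.2707 × 930.05 = 1181.8 MPa

1180 MPa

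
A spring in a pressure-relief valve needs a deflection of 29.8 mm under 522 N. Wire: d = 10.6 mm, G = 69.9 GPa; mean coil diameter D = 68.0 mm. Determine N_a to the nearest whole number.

Required rate k = F/δ = 522/29.8 = 17.517 N/mm
N_a = Gd⁴/(8D³k) = (69.9×10³ × 10.6⁴)/(8 × 68.0³ × 17.517)
    = 8.82471e+08 / 4.40627e+07 = 20.03 → 20 coils

20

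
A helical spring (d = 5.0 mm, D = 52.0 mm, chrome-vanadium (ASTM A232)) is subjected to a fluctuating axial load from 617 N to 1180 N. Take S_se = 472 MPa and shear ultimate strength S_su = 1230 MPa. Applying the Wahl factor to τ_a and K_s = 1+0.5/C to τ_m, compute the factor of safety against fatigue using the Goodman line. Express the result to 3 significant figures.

C = D/d = 52.0/5.0 = 10.4000; K_W = (4C−1)/(4C−4)+0.615/C = 1.1389; K_s = 1+0.5/C = 1.0481
F_a = (F_max−F_min)/2 = 281.5 N; F_m = (F_max+F_min)/2 = 898.5 N
τ_a = K_W·8F_aD/(πd³) = 1.1389 × 298.2 = 339.63 MPa
τ_m = K_s·8F_mD/(πd³) = 1.0481 × 951.81 = 997.57 MPa
Goodman: 1/n_f = τ_a/S_se + τ_m/S_su = 339.63/472 + 997.57/1230 = 0.71955 + 0.81103 = 1.5306
n_f = 1/1.5306 = 0.6533

0.653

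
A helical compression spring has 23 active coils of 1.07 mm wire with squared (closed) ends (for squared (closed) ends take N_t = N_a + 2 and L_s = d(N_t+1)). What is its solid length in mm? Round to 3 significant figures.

squared (closed) ends: N_t = N_a + 2 = 23 + 2 = 25
L_s = d·(N_t+1) = 1.07 × 26 = 27.82 mm

27.8 mm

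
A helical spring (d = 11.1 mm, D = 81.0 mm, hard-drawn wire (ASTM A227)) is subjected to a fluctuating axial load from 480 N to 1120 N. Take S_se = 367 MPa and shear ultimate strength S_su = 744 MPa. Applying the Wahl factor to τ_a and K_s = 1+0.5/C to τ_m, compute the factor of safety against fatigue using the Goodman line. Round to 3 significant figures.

C = D/d = 81.0/11.1 = 7.2973; K_W = (4C−1)/(4C−4)+0.615/C = 1.2034; K_s = 1+0.5/C = 1.0685
F_a = (F_max−F_min)/2 = 320 N; F_m = (F_max+F_min)/2 = 800 N
τ_a = K_W·8F_aD/(πd³) = 1.2034 × 48.262 = 58.077 MPa
τ_m = K_s·8F_mD/(πd³) = 1.0685 × 120.66 = 128.92 MPa
Goodman: 1/n_f = τ_a/S_se + τ_m/S_su = 58.077/367 + 128.92/744 = 0.15825 + 0.17328 = 0.33153
n_f = 1/0.33153 = 3.016

3.02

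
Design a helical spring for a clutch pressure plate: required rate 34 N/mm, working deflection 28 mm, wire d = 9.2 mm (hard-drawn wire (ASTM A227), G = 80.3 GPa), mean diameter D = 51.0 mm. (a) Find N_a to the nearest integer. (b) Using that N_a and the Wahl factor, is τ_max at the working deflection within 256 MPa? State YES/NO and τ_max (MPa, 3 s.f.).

N_a = Gd⁴/(8D³k) = (80.3×10³)(9.2⁴)/(8·51.0³·34) = 15.94 → N_a = 16
Actual rate k = Gd⁴/(8D³·16) = 33.88 N/mm
Working load F = kδ = 33.88·28 = 948.65 N
C = 51.0/9.2 = 5.5435; K_W = (4C−1)/(4C−4)+0.615/C = 1.2760
τ_max = K_W·8FD/(πd³) = 1.2760·158.22 = 201.89 MPa
τ_max ≤ 256 MPa → acceptable

(a) 16 coils; (b) YES, τ_max = 202 MPa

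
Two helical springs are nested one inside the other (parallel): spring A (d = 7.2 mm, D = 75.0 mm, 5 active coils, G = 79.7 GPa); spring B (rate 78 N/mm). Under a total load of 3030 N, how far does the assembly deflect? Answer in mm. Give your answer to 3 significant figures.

33.4 mm

k_A = Gd⁴/(8D³N_a) = (79.7×10³)(7.2⁴)/(8·75.0³·5) = 12.692 N/mm
Parallel: k_eq = 12.692 + 78 = 90.692 N/mm
δ = F/k_eq = 3030/90.692 = 33.41 mm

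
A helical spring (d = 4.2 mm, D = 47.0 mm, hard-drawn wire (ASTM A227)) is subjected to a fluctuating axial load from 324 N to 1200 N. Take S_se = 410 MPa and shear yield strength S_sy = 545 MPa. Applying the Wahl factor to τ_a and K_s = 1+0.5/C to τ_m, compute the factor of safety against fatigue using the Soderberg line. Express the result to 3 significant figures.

C = D/d = 47.0/4.2 = 11.1905; K_W = (4C−1)/(4C−4)+0.615/C = 1.1286; K_s = 1+0.5/C = 1.0447
F_a = (F_max−F_min)/2 = 438 N; F_m = (F_max+F_min)/2 = 762 N
τ_a = K_W·8F_aD/(πd³) = 1.1286 × 707.56 = 798.52 MPa
τ_m = K_s·8F_mD/(πd³) = 1.0447 × 1231 = 1286 MPa
Soderberg: 1/n_f = τ_a/S_se + τ_m/S_sy = 798.52/410 + 1286/545 = 1.94762 + 2.35957 = 4.3072
n_f = 1/4.3072 = 0.2322

0.232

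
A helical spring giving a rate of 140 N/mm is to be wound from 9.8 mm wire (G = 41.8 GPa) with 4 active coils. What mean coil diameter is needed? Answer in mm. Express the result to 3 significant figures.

44.2 mm

D = (Gd⁴/(8N_a·k))^(1/3) = (41.8×10³·9.8⁴/(8·4·140))^(1/3)
  = (86060.2)^(1/3) = 44.1504 mm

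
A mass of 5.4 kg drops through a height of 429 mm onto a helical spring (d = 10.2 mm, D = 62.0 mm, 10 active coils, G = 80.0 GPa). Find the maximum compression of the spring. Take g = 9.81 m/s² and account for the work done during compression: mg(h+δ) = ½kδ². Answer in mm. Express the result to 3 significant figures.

k = Gd⁴/(8D³N_a) = (80.0×10³)(10.2⁴)/(8·62.0³·10) = 45.418 N/mm
W = mg = 5.4 × 9.81 = 52.974 N
½kδ² − Wδ − Wh = 0 → δ = (W + √(W² + 2kWh))/k
δ = (52.974 + √(2806.2 + 2.06431e+06))/45.418 = (52.974 + 1437.7)/45.418 = 32.822 mm

32.8 mm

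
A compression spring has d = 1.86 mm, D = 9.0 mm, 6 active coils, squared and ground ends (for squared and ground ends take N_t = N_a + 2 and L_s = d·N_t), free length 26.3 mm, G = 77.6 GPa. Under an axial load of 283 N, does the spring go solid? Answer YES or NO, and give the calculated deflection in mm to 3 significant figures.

NO, δ = 10.7 mm

k = Gd⁴/(8D³N_a) = (77.6×10³)(1.86⁴)/(8·9.0³·6) = 26.543 N/mm
N_t = 8; L_s = 1.86·8 = 14.88 mm; δ_solid = L₀ − L_s = 26.3 − 14.88 = 11.42 mm
δ = F/k = 283/26.543 = 10.662 mm
δ < δ_solid → spring does not go solid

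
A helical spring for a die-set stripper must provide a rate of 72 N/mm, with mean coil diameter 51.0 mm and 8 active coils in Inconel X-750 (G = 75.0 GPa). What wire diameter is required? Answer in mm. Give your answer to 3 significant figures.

d = (8D³N_a·k / G)^(1/4) = (8·51.0³·8·72 / (75.0×10³))^0.25
  = (8150.1)^0.25 = 9.5015 mm

9.50 mm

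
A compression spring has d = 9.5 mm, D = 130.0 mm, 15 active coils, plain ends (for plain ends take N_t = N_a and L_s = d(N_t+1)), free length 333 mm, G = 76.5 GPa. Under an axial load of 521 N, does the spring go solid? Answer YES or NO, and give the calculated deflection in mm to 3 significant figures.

YES, δ = 220 mm

k = Gd⁴/(8D³N_a) = (76.5×10³)(9.5⁴)/(8·130.0³·15) = 2.3634 N/mm
N_t = 15; L_s = 9.5·16 = 152 mm; δ_solid = L₀ − L_s = 333 − 152 = 181 mm
δ = F/k = 521/2.3634 = 220.44 mm
δ ≥ δ_solid → spring goes solid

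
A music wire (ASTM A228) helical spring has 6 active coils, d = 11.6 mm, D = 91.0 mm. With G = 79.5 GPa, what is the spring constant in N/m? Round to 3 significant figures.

k = Gd⁴/(8D³N_a) = (79.5×10³ × 11.6⁴) / (8 × 91.0³ × 6)
  = 1.43946e+09 / 3.61714e+07 = 39.795 N/mm = 39795 N/m

39800 N/m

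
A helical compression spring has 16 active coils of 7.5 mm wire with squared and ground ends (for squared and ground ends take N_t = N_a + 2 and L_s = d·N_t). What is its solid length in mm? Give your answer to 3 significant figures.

squared and ground ends: N_t = N_a + 2 = 16 + 2 = 18
L_s = d·N_t = 7.5 × 18 = 135 mm

135 mm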